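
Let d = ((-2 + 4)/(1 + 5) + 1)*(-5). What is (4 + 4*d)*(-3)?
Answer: 68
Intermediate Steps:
d = -20/3 (d = (2/6 + 1)*(-5) = (2*(⅙) + 1)*(-5) = (⅓ + 1)*(-5) = (4/3)*(-5) = -20/3 ≈ -6.6667)
(4 + 4*d)*(-3) = (4 + 4*(-20/3))*(-3) = (4 - 80/3)*(-3) = -68/3*(-3) = 68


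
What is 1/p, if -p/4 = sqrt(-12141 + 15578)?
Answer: -sqrt(3437)/13748 ≈ -0.0042643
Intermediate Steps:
p = -4*sqrt(3437) (p = -4*sqrt(-12141 + 15578) = -4*sqrt(3437) ≈ -234.50)
1/p = 1/(-4*sqrt(3437)) = -sqrt(3437)/13748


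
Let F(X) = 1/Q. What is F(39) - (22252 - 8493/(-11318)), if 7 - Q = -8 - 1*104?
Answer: -29970927533/1346842 ≈ -22253.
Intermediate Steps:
Q = 119 (Q = 7 - (-8 - 1*104) = 7 - (-8 - 104) = 7 - 1*(-112) = 7 + 112 = 119)
F(X) = 1/119
F(39) - (22252 - 8493/(-11318)) = 1/119 - (22252 - 8493/(-11318)) = 1/119 - (22252 - 8493*(-1)/11318) = 1/119 - (22252 - 1*(-8493/11318)) = 1/119 - (22252 + 8493/11318) = 1/119 - 1*251856629/11318 = 1/119 - 251856629/11318 = -29970927533/1346842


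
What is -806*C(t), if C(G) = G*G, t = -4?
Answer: -12896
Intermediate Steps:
C(G) = G²
-806*C(t) = -806*(-4)² = -806*16 = -12896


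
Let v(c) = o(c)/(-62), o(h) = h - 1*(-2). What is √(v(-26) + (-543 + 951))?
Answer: 2*√98115/31 ≈ 20.209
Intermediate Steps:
o(h) = 2 + h (o(h) = h + 2 = 2 + h)
v(c) = -1/31 - c/62 (v(c) = (2 + c)/(-62) = (2 + c)*(-1/62) = -1/31 - c/62)
√(v(-26) + (-543 + 951)) = √((-1/31 - 1/62*(-26)) + (-543 + 951)) = √((-1/31 + 13/31) + 408) = √(12/31 + 408) = √(12660/31) = 2*√98115/31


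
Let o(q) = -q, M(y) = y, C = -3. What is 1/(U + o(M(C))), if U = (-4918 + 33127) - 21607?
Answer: 1/6605 ≈ 0.00015140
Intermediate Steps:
U = 6602 (U = 28209 - 21607 = 6602)
1/(U + o(M(C))) = 1/(6602 - 1*(-3)) = 1/(6602 + 3) = 1/6605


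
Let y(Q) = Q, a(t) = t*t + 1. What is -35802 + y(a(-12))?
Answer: -35657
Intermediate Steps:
a(t) = 1 + t² (a(t) = t² + 1 = 1 + t²)
-35802 + y(a(-12)) = -35802 + (1 + (-12)²) = -35802 + (1 + 144) = -35802 + 145 = -35657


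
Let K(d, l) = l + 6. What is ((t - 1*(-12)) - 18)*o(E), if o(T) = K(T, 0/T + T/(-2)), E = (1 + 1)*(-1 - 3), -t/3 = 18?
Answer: -600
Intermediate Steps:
t = -54 (t = -3*18 = -54)
K(d, l) = 6 + l
E = -8 (E = 2*(-4) = -8)
o(T) = 6 - T/2 (o(T) = 6 + (0/T + T/(-2)) = 6 + (0 + T*(-1/2)) = 6 + (0 - T/2) = 6 - T/2)
((t - 1*(-12)) - 18)*o(E) = ((-54 - 1*(-12)) - 18)*(6 - 1/2*(-8)) = ((-54 + 12) - 18)*(6 + 4) = (-42 - 18)*10 = -60*10 = -600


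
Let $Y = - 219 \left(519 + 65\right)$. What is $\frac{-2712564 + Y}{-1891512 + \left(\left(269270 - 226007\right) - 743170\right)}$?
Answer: $\frac{2840460}{2591419} \approx 1.0961$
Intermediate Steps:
$Y = -127896$ ($Y = \left(-219\right) 584 = -127896$)
$\frac{-2712564 + Y}{-1891512 + \left(\left(269270 - 226007\right) - 743170\right)} = \frac{-2712564 - 127896}{-1891512 + \left(\left(269270 - 226007\right) - 743170\right)} = - \frac{2840460}{-1891512 + \left(43263 - 743170\right)} = - \frac{2840460}{-1891512 - 699907} = - \frac{2840460}{-2591419} = \left(-2840460\right) \left(- \frac{1}{2591419}\right) = \frac{2840460}{2591419}$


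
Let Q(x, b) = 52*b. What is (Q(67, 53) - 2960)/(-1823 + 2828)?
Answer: -68/335 ≈ -0.20299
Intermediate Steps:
(Q(67, 53) - 2960)/(-1823 + 2828) = (52*53 - 2960)/(-1823 + 2828) = (2756 - 2960)/1005 = -204*1/1005 = -68/335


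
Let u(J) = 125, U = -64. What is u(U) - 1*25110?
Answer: -24985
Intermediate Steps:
u(U) - 1*25110 = 125 - 1*25110 = 125 - 25110 = -24985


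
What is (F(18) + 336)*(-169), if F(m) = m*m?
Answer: -111540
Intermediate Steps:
F(m) = m**2
(F(18) + 336)*(-169) = (18**2 + 336)*(-169) = (324 + 336)*(-169) = 660*(-169) = -111540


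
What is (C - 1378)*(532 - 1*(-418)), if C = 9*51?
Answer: -873050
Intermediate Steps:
C = 459
(C - 1378)*(532 - 1*(-418)) = (459 - 1378)*(532 - 1*(-418)) = -919*(532 + 418) = -919*950 = -873050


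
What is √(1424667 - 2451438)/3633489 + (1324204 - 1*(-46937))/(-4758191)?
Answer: -1371141/4758191 + I*√1026771/3633489 ≈ -0.28816 + 0.00027888*I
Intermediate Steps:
√(1424667 - 2451438)/3633489 + (1324204 - 1*(-46937))/(-4758191) = √(-1026771)*(1/3633489) + (1324204 + 46937)*(-1/4758191) = (I*√1026771)*(1/3633489) + 1371141*(-1/4758191) = I*√1026771/3633489 - 1371141/4758191 = -1371141/4758191 + I*√1026771/3633489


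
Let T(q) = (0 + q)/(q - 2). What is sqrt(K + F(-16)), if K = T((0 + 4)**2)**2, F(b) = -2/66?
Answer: sqrt(68079)/231 ≈ 1.1295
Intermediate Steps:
T(q) = q/(-2 + q)
F(b) = -1/33 (F(b) = -2*1/66 = -1/33)
K = 64/49 (K = ((0 + 4)**2/(-2 + (0 + 4)**2))**2 = (4**2/(-2 + 4**2))**2 = (16/(-2 + 16))**2 = (16/14)**2 = (16*(1/14))**2 = (8/7)**2 = 64/49 ≈ 1.3061)
sqrt(K + F(-16)) = sqrt(64/49 - 1/33) = sqrt(2063/1617) = sqrt(68079)/231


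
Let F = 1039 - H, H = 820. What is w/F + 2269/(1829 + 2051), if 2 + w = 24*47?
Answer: 4865791/849720 ≈ 5.7263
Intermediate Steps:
w = 1126 (w = -2 + 24*47 = -2 + 1128 = 1126)
F = 219 (F = 1039 - 1*820 = 1039 - 820 = 219)
w/F + 2269/(1829 + 2051) = 1126/219 + 2269/(1829 + 2051) = 1126*(1/219) + 2269/3880 = 1126/219 + 2269*(1/3880) = 1126/219 + 2269/3880 = 4865791/849720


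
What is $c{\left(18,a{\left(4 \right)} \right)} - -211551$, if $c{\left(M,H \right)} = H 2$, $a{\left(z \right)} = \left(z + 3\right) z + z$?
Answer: $211615$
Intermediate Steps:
$a{\left(z \right)} = z + z \left(3 + z\right)$ ($a{\left(z \right)} = \left(3 + z\right) z + z = z \left(3 + z\right) + z = z + z \left(3 + z\right)$)
$c{\left(M,H \right)} = 2 H$
$c{\left(18,a{\left(4 \right)} \right)} - -211551 = 2 \cdot 4 \left(4 + 4\right) - -211551 = 2 \cdot 4 \cdot 8 + 211551 = 2 \cdot 32 + 211551 = 64 + 211551 = 211615$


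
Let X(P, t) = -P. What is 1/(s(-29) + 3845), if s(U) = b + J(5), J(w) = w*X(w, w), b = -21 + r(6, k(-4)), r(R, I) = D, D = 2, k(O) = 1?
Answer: 1/3801 ≈ 0.00026309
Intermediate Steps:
r(R, I) = 2
b = -19 (b = -21 + 2 = -19)
J(w) = -w² (J(w) = w*(-w) = -w²)
s(U) = -44 (s(U) = -19 - 1*5² = -19 - 1*25 = -19 - 25 = -44)
1/(s(-29) + 3845) = 1/(-44 + 3845) = 1/3801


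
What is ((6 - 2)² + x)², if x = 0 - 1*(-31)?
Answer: 2209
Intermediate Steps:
x = 31 (x = 0 + 31 = 31)
((6 - 2)² + x)² = ((6 - 2)² + 31)² = (4² + 31)² = (16 + 31)² = 47² = 2209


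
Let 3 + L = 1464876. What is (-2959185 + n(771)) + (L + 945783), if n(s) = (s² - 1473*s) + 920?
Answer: -1088851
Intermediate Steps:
L = 1464873 (L = -3 + 1464876 = 1464873)
n(s) = 920 + s² - 1473*s
(-2959185 + n(771)) + (L + 945783) = (-2959185 + (920 + 771² - 1473*771)) + (1464873 + 945783) = (-2959185 + (920 + 594441 - 1135683)) + 2410656 = (-2959185 - 540322) + 2410656 = -3499507 + 2410656 = -1088851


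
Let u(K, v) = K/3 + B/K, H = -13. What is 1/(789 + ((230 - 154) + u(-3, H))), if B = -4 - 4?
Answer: 3/2600 ≈ 0.0011538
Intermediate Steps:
B = -8
u(K, v) = -8/K + K/3 (u(K, v) = K/3 - 8/K = -8/K + K/3)
1/(789 + ((230 - 154) + u(-3, H))) = 1/(789 + ((230 - 154) + (-8/(-3) + (1/3)*(-3)))) = 1/(789 + (76 + (-8*(-1/3) - 1))) = 1/(789 + (76 + (8/3 - 1))) = 1/(789 + (76 + 5/3)) = 1/(789 + 233/3) = 1/(2600/3) = 3/2600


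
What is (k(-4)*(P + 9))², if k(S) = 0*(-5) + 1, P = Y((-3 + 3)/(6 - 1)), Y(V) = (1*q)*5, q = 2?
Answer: 361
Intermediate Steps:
Y(V) = 10 (Y(V) = (1*2)*5 = 2*5 = 10)
P = 10
k(S) = 1 (k(S) = 0 + 1 = 1)
(k(-4)*(P + 9))² = (1*(10 + 9))² = (1*19)² = 19² = 361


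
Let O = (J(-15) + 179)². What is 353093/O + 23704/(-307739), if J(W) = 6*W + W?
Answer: 108530683623/1685178764 ≈ 64.403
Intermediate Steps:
J(W) = 7*W
O = 5476 (O = (7*(-15) + 179)² = (-105 + 179)² = 74² = 5476)
353093/O + 23704/(-307739) = 353093/5476 + 23704/(-307739) = 353093*(1/5476) + 23704*(-1/307739) = 353093/5476 - 23704/307739 = 108530683623/1685178764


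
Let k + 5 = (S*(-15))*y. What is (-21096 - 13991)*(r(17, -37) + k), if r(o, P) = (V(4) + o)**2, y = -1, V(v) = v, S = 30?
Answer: -31087082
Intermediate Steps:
r(o, P) = (4 + o)**2
k = 445 (k = -5 + (30*(-15))*(-1) = -5 - 450*(-1) = -5 + 450 = 445)
(-21096 - 13991)*(r(17, -37) + k) = (-21096 - 13991)*((4 + 17)**2 + 445) = -35087*(21**2 + 445) = -35087*(441 + 445) = -35087*886 = -31087082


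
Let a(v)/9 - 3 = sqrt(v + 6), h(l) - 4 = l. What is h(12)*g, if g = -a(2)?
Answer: -432 - 288*sqrt(2) ≈ -839.29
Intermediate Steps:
h(l) = 4 + l
a(v) = 27 + 9*sqrt(6 + v) (a(v) = 27 + 9*sqrt(v + 6) = 27 + 9*sqrt(6 + v))
g = -27 - 18*sqrt(2) (g = -(27 + 9*sqrt(6 + 2)) = -(27 + 9*sqrt(8)) = -(27 + 9*(2*sqrt(2))) = -(27 + 18*sqrt(2)) = -27 - 18*sqrt(2) ≈ -52.456)
h(12)*g = (4 + 12)*(-27 - 18*sqrt(2)) = 16*(-27 - 18*sqrt(2)) = -432 - 288*sqrt(2)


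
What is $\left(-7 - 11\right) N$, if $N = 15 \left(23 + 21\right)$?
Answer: $-11880$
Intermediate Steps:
$N = 660$ ($N = 15 \cdot 44 = 660$)
$\left(-7 - 11\right) N = \left(-7 - 11\right) 660 = \left(-18\right) 660 = -11880$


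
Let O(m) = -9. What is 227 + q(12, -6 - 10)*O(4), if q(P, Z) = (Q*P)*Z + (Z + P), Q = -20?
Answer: -34297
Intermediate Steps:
q(P, Z) = P + Z - 20*P*Z (q(P, Z) = (-20*P)*Z + (Z + P) = -20*P*Z + (P + Z) = P + Z - 20*P*Z)
227 + q(12, -6 - 10)*O(4) = 227 + (12 + (-6 - 10) - 20*12*(-6 - 10))*(-9) = 227 + (12 - 16 - 20*12*(-16))*(-9) = 227 + (12 - 16 + 3840)*(-9) = 227 + 3836*(-9) = 227 - 34524 = -34297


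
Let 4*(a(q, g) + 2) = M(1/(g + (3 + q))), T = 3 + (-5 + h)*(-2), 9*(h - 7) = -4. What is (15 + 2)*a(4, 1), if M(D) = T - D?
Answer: -10081/288 ≈ -35.003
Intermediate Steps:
h = 59/9 (h = 7 + (⅑)*(-4) = 7 - 4/9 = 59/9 ≈ 6.5556)
T = -⅑ (T = 3 + (-5 + 59/9)*(-2) = 3 + (14/9)*(-2) = 3 - 28/9 = -⅑ ≈ -0.11111)
M(D) = -⅑ - D
a(q, g) = -73/36 - 1/(4*(3 + g + q)) (a(q, g) = -2 + (-⅑ - 1/(g + (3 + q)))/4 = -2 + (-⅑ - 1/(3 + g + q))/4 = -2 + (-1/36 - 1/(4*(3 + g + q))) = -73/36 - 1/(4*(3 + g + q)))
(15 + 2)*a(4, 1) = (15 + 2)*((-228 - 73*1 - 73*4)/(36*(3 + 1 + 4))) = 17*((1/36)*(-228 - 73 - 292)/8) = 17*((1/36)*(⅛)*(-593)) = 17*(-593/288) = -10081/288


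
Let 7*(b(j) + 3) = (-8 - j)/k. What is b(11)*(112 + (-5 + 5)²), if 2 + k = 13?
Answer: -4000/11 ≈ -363.64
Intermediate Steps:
k = 11 (k = -2 + 13 = 11)
b(j) = -239/77 - j/77 (b(j) = -3 + ((-8 - j)/11)/7 = -3 + ((-8 - j)*(1/11))/7 = -3 + (-8/11 - j/11)/7 = -3 + (-8/77 - j/77) = -239/77 - j/77)
b(11)*(112 + (-5 + 5)²) = (-239/77 - 1/77*11)*(112 + (-5 + 5)²) = (-239/77 - ⅐)*(112 + 0²) = -250*(112 + 0)/77 = -250/77*112 = -4000/11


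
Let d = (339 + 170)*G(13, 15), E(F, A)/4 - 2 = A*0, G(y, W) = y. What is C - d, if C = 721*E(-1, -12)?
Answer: -849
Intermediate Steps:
E(F, A) = 8 (E(F, A) = 8 + 4*(A*0) = 8 + 4*0 = 8 + 0 = 8)
C = 5768 (C = 721*8 = 5768)
d = 6617 (d = (339 + 170)*13 = 509*13 = 6617)
C - d = 5768 - 1*6617 = 5768 - 6617 = -849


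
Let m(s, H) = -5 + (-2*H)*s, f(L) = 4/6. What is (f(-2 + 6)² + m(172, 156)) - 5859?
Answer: -535748/9 ≈ -59528.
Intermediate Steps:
f(L) = ⅔ (f(L) = 4*(⅙) = ⅔)
m(s, H) = -5 - 2*H*s (m(s, H) = -5 + (-2*H)*s = -5 - 2*H*s)
(f(-2 + 6)² + m(172, 156)) - 5859 = ((⅔)² + (-5 - 2*156*172)) - 5859 = (4/9 + (-5 - 53664)) - 5859 = (4/9 - 53669) - 5859 = -483017/9 - 5859 = -535748/9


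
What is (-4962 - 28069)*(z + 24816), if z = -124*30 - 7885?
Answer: -436372541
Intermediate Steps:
z = -11605 (z = -3720 - 7885 = -11605)
(-4962 - 28069)*(z + 24816) = (-4962 - 28069)*(-11605 + 24816) = -33031*13211 = -436372541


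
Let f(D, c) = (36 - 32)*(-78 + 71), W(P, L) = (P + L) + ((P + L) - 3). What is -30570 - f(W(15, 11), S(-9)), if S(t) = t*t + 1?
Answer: -30542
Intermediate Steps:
W(P, L) = -3 + 2*L + 2*P (W(P, L) = (L + P) + ((L + P) - 3) = (L + P) + (-3 + L + P) = -3 + 2*L + 2*P)
S(t) = 1 + t² (S(t) = t² + 1 = 1 + t²)
f(D, c) = -28 (f(D, c) = 4*(-7) = -28)
-30570 - f(W(15, 11), S(-9)) = -30570 - 1*(-28) = -30570 + 28 = -30542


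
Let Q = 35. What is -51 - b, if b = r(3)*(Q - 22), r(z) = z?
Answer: -90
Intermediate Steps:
b = 39 (b = 3*(35 - 22) = 3*13 = 39)
-51 - b = -51 - 1*39 = -51 - 39 = -90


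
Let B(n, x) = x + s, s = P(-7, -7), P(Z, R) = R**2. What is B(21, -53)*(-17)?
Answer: 68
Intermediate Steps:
s = 49 (s = (-7)**2 = 49)
B(n, x) = 49 + x (B(n, x) = x + 49 = 49 + x)
B(21, -53)*(-17) = (49 - 53)*(-17) = -4*(-17) = 68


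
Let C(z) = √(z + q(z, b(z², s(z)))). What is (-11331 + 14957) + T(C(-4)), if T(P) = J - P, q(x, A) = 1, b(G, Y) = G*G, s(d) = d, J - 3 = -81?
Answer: 3548 - I*√3 ≈ 3548.0 - 1.732*I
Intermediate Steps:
J = -78 (J = 3 - 81 = -78)
b(G, Y) = G²
C(z) = √(1 + z) (C(z) = √(z + 1) = √(1 + z))
T(P) = -78 - P
(-11331 + 14957) + T(C(-4)) = (-11331 + 14957) + (-78 - √(1 - 4)) = 3626 + (-78 - √(-3)) = 3626 + (-78 - I*√3) = 3548 - I*√3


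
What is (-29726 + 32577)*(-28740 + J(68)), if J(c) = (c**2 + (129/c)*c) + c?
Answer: -68193069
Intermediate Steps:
J(c) = 129 + c + c**2 (J(c) = (c**2 + 129) + c = (129 + c**2) + c = 129 + c + c**2)
(-29726 + 32577)*(-28740 + J(68)) = (-29726 + 32577)*(-28740 + (129 + 68 + 68**2)) = 2851*(-28740 + (129 + 68 + 4624)) = 2851*(-28740 + 4821) = 2851*(-23919) = -68193069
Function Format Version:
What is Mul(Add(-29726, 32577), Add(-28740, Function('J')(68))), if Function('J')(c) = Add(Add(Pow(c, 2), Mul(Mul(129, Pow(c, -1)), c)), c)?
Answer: -68193069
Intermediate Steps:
Function('J')(c) = Add(129, c, Pow(c, 2)) (Function('J')(c) = Add(Add(Pow(c, 2), 129), c) = Add(Add(129, Pow(c, 2)), c) = Add(129, c, Pow(c, 2)))
Mul(Add(-29726, 32577), Add(-28740, Function('J')(68))) = Mul(Add(-29726, 32577), Add(-28740, Add(129, 68, Pow(68, 2)))) = Mul(2851, Add(-28740, Add(129, 68, 4624))) = Mul(2851, Add(-28740, 4821)) = Mul(2851, -23919) = -68193069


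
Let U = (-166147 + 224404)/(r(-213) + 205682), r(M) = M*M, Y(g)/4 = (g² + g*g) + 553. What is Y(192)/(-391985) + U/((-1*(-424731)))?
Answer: -10560684811743233/13932341445672595 ≈ -0.75800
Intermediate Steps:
Y(g) = 2212 + 8*g² (Y(g) = 4*((g² + g*g) + 553) = 4*((g² + g²) + 553) = 4*(2*g² + 553) = 4*(553 + 2*g²) = 2212 + 8*g²)
r(M) = M²
U = 58257/251051 (U = (-166147 + 224404)/((-213)² + 205682) = 58257/(45369 + 205682) = 58257/251051 ≈ 0.23205)
Y(192)/(-391985) + U/((-1*(-424731))) = (2212 + 8*192²)/(-391985) + 58257/(251051*((-1*(-424731)))) = (2212 + 8*36864)*(-1/391985) + (58257/251051)/424731 = (2212 + 294912)*(-1/391985) + (58257/251051)*(1/424731) = 297124*(-1/391985) + 19419/35543047427 = -297124/391985 + 19419/35543047427 = -10560684811743233/13932341445672595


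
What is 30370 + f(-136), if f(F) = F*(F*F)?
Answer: -2485086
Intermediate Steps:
f(F) = F³ (f(F) = F*F² = F³)
30370 + f(-136) = 30370 + (-136)³ = 30370 - 2515456 = -2485086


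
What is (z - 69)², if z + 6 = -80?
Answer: 24025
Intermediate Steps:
z = -86 (z = -6 - 80 = -86)
(z - 69)² = (-86 - 69)² = (-155)² = 24025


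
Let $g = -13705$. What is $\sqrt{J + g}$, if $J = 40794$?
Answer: $\sqrt{27089} \approx 164.59$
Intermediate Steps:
$\sqrt{J + g} = \sqrt{40794 - 13705} = \sqrt{27089}$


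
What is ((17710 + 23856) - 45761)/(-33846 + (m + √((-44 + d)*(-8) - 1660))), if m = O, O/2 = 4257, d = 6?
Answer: 1771129/10695193 + 839*I*√339/64171158 ≈ 0.1656 + 0.00024073*I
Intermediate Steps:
O = 8514 (O = 2*4257 = 8514)
m = 8514
((17710 + 23856) - 45761)/(-33846 + (m + √((-44 + d)*(-8) - 1660))) = ((17710 + 23856) - 45761)/(-33846 + (8514 + √((-44 + 6)*(-8) - 1660))) = (41566 - 45761)/(-33846 + (8514 + √(-38*(-8) - 1660))) = -4195/(-33846 + (8514 + √(304 - 1660))) = -4195/(-33846 + (8514 + √(-1356))) = -4195/(-33846 + (8514 + 2*I*√339)) = -4195/(-25332 + 2*I*√339)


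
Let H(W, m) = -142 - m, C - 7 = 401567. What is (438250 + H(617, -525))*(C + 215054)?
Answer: 270473389524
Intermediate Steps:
C = 401574 (C = 7 + 401567 = 401574)
(438250 + H(617, -525))*(C + 215054) = (438250 + (-142 - 1*(-525)))*(401574 + 215054) = (438250 + (-142 + 525))*616628 = (438250 + 383)*616628 = 438633*616628 = 270473389524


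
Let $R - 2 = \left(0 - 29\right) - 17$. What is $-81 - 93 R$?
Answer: $4011$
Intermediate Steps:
$R = -44$ ($R = 2 + \left(\left(0 - 29\right) - 17\right) = 2 - 46 = -44$)
$-81 - 93 R = -81 - -4092 = -81 + 4092 = 4011$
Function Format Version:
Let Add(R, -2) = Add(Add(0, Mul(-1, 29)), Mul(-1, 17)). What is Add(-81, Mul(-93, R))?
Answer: 4011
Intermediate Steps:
R = -44 (R = Add(2, Add(Add(0, Mul(-1, 29)), Mul(-1, 17))) = Add(2, Add(Add(0, -29), -17)) = Add(2, Add(-29, -17)) = Add(2, -46) = -44)
Add(-81, Mul(-93, R)) = Add(-81, Mul(-93, -44)) = Add(-81, 4092) = 4011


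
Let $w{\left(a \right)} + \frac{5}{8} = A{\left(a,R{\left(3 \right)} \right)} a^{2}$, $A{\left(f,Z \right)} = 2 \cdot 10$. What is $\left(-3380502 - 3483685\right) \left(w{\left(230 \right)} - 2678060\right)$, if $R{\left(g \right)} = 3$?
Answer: $\frac{88963192650695}{8} \approx 1.112 \cdot 10^{13}$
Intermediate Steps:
$A{\left(f,Z \right)} = 20$
$w{\left(a \right)} = - \frac{5}{8} + 20 a^{2}$
$\left(-3380502 - 3483685\right) \left(w{\left(230 \right)} - 2678060\right) = \left(-3380502 - 3483685\right) \left(\left(- \frac{5}{8} + 20 \cdot 230^{2}\right) - 2678060\right) = - 6864187 \left(\left(- \frac{5}{8} + 20 \cdot 52900\right) - 2678060\right) = - 6864187 \left(\left(- \frac{5}{8} + 1058000\right) - 2678060\right) = - 6864187 \left(\frac{8463995}{8} - 2678060\right) = \left(-6864187\right) \left(- \frac{12960485}{8}\right) = \frac{88963192650695}{8}$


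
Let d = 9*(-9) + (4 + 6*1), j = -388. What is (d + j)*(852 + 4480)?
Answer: -2447388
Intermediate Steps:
d = -71 (d = -81 + (4 + 6) = -81 + 10 = -71)
(d + j)*(852 + 4480) = (-71 - 388)*(852 + 4480) = -459*5332 = -2447388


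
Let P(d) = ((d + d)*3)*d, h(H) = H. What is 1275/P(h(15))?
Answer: 17/18 ≈ 0.94444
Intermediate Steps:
P(d) = 6*d² (P(d) = ((2*d)*3)*d = (6*d)*d = 6*d²)
1275/P(h(15)) = 1275/((6*15²)) = 1275/((6*225)) = 1275/1350 = 1275*(1/1350) = 17/18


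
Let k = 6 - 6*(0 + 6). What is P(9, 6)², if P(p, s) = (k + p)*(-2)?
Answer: 1764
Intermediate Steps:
k = -30 (k = 6 - 6*6 = 6 - 1*36 = 6 - 36 = -30)
P(p, s) = 60 - 2*p (P(p, s) = (-30 + p)*(-2) = 60 - 2*p)
P(9, 6)² = (60 - 2*9)² = (60 - 18)² = 42² = 1764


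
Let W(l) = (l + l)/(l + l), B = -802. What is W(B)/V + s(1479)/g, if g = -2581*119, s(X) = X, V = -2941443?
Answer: -8824952/1832518989 ≈ -0.0048157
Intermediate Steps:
W(l) = 1 (W(l) = (2*l)/((2*l)) = (2*l)*(1/(2*l)) = 1)
g = -307139
W(B)/V + s(1479)/g = 1/(-2941443) + 1479/(-307139) = 1*(-1/2941443) + 1479*(-1/307139) = -1/2941443 - 3/623 = -8824952/1832518989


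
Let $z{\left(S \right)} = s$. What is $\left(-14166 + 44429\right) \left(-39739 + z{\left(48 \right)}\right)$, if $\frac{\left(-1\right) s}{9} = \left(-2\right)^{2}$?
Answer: $-1203710825$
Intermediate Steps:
$s = -36$ ($s = - 9 \left(-2\right)^{2} = \left(-9\right) 4 = -36$)
$z{\left(S \right)} = -36$
$\left(-14166 + 44429\right) \left(-39739 + z{\left(48 \right)}\right) = \left(-14166 + 44429\right) \left(-39739 - 36\right) = 30263 \left(-39775\right) = -1203710825$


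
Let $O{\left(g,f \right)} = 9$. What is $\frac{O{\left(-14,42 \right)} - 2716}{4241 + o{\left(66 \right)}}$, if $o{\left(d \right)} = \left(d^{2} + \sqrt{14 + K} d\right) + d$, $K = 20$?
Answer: $- \frac{23450741}{74899465} + \frac{178662 \sqrt{34}}{74899465} \approx -0.29919$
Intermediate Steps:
$o{\left(d \right)} = d + d^{2} + d \sqrt{34}$ ($o{\left(d \right)} = \left(d^{2} + \sqrt{14 + 20} d\right) + d = \left(d^{2} + \sqrt{34} d\right) + d = \left(d^{2} + d \sqrt{34}\right) + d = d + d^{2} + d \sqrt{34}$)
$\frac{O{\left(-14,42 \right)} - 2716}{4241 + o{\left(66 \right)}} = \frac{9 - 2716}{4241 + 66 \left(1 + 66 + \sqrt{34}\right)} = - \frac{2707}{4241 + 66 \left(67 + \sqrt{34}\right)} = - \frac{2707}{4241 + \left(4422 + 66 \sqrt{34}\right)} = - \frac{2707}{8663 + 66 \sqrt{34}}$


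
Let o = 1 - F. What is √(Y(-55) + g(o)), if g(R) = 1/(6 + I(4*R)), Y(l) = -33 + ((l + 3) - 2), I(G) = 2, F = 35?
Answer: I*√1390/4 ≈ 9.3207*I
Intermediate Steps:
Y(l) = -32 + l (Y(l) = -33 + ((3 + l) - 2) = -33 + (1 + l) = -32 + l)
o = -34 (o = 1 - 1*35 = 1 - 35 = -34)
g(R) = ⅛ (g(R) = 1/(6 + 2) = 1/8 = ⅛)
√(Y(-55) + g(o)) = √((-32 - 55) + ⅛) = √(-87 + ⅛) = √(-695/8) = I*√1390/4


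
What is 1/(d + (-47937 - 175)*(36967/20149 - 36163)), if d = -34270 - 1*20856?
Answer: 20149/35053837094066 ≈ 5.7480e-10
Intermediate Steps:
d = -55126 (d = -34270 - 20856 = -55126)
1/(d + (-47937 - 175)*(36967/20149 - 36163)) = 1/(-55126 + (-47937 - 175)*(36967/20149 - 36163)) = 1/(-55126 - 48112*(36967*(1/20149) - 36163)) = 1/(-55126 - 48112*(36967/20149 - 36163)) = 1/(-55126 - 48112*(-728611320/20149)) = 1/(-55126 + 35054947827840/20149) = 1/(35053837094066/20149) = 20149/35053837094066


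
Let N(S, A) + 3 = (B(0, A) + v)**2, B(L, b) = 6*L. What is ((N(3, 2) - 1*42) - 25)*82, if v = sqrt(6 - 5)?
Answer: -5658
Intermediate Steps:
v = 1 (v = sqrt(1) = 1)
N(S, A) = -2 (N(S, A) = -3 + (6*0 + 1)**2 = -3 + (0 + 1)**2 = -3 + 1**2 = -3 + 1 = -2)
((N(3, 2) - 1*42) - 25)*82 = ((-2 - 1*42) - 25)*82 = ((-2 - 42) - 25)*82 = (-44 - 25)*82 = -69*82 = -5658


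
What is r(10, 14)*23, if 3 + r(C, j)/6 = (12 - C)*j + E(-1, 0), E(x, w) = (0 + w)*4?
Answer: 3450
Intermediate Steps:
E(x, w) = 4*w (E(x, w) = w*4 = 4*w)
r(C, j) = -18 + 6*j*(12 - C) (r(C, j) = -18 + 6*((12 - C)*j + 4*0) = -18 + 6*(j*(12 - C) + 0) = -18 + 6*(j*(12 - C)) = -18 + 6*j*(12 - C))
r(10, 14)*23 = (-18 + 72*14 - 6*10*14)*23 = (-18 + 1008 - 840)*23 = 150*23 = 3450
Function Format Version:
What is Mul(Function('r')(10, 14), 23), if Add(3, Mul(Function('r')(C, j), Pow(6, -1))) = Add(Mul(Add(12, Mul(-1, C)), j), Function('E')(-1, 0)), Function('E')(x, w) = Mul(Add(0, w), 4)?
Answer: 3450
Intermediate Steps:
Function('E')(x, w) = Mul(4, w) (Function('E')(x, w) = Mul(w, 4) = Mul(4, w))
Function('r')(C, j) = Add(-18, Mul(6, j, Add(12, Mul(-1, C)))) (Function('r')(C, j) = Add(-18, Mul(6, Add(Mul(Add(12, Mul(-1, C)), j), Mul(4, 0)))) = Add(-18, Mul(6, Add(Mul(j, Add(12, Mul(-1, C))), 0))) = Add(-18, Mul(6, Mul(j, Add(12, Mul(-1, C))))) = Add(-18, Mul(6, j, Add(12, Mul(-1, C)))))
Mul(Function('r')(10, 14), 23) = Mul(Add(-18, Mul(72, 14), Mul(-6, 10, 14)), 23) = Mul(Add(-18, 1008, -840), 23) = Mul(150, 23) = 3450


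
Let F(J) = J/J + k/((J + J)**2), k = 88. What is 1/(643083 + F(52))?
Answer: 1352/869449579 ≈ 1.5550e-6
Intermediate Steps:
F(J) = 1 + 22/J**2 (F(J) = J/J + 88/((J + J)**2) = 1 + 88/((2*J)**2) = 1 + 88/((4*J**2)) = 1 + 88*(1/(4*J**2)) = 1 + 22/J**2)
1/(643083 + F(52)) = 1/(643083 + (1 + 22/52**2)) = 1/(643083 + (1 + 22*(1/2704))) = 1/(643083 + (1 + 11/1352)) = 1/(643083 + 1363/1352) = 1/(869449579/1352) = 1352/869449579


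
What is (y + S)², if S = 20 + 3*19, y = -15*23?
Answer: 71824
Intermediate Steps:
y = -345
S = 77 (S = 20 + 57 = 77)
(y + S)² = (-345 + 77)² = (-268)² = 71824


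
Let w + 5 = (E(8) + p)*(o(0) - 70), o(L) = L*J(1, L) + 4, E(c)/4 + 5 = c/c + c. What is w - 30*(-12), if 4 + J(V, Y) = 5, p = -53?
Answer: 2797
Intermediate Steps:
E(c) = -16 + 4*c (E(c) = -20 + 4*(c/c + c) = -20 + 4*(1 + c) = -20 + (4 + 4*c) = -16 + 4*c)
J(V, Y) = 1 (J(V, Y) = -4 + 5 = 1)
o(L) = 4 + L (o(L) = L*1 + 4 = L + 4 = 4 + L)
w = 2437 (w = -5 + ((-16 + 4*8) - 53)*((4 + 0) - 70) = -5 + ((-16 + 32) - 53)*(4 - 70) = -5 + (16 - 53)*(-66) = -5 - 37*(-66) = -5 + 2442 = 2437)
w - 30*(-12) = 2437 - 30*(-12) = 2437 + 360 = 2797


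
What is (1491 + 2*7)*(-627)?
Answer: -943635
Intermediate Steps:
(1491 + 2*7)*(-627) = (1491 + 14)*(-627) = 1505*(-627) = -943635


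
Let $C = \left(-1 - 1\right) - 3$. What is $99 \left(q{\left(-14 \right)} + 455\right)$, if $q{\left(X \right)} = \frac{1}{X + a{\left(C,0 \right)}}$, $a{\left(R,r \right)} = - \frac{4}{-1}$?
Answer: $\frac{450351}{10} \approx 45035.0$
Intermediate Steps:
$C = -5$ ($C = -2 - 3 = -5$)
$a{\left(R,r \right)} = 4$ ($a{\left(R,r \right)} = \left(-4\right) \left(-1\right) = 4$)
$q{\left(X \right)} = \frac{1}{4 + X}$ ($q{\left(X \right)} = \frac{1}{X + 4} = \frac{1}{4 + X}$)
$99 \left(q{\left(-14 \right)} + 455\right) = 99 \left(\frac{1}{4 - 14} + 455\right) = 99 \left(\frac{1}{-10} + 455\right) = 99 \left(- \frac{1}{10} + 455\right) = 99 \cdot \frac{4549}{10} = \frac{450351}{10}$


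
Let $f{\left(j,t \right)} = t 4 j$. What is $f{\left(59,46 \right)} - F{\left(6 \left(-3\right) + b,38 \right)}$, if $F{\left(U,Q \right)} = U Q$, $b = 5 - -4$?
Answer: $11198$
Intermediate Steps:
$b = 9$ ($b = 5 + 4 = 9$)
$f{\left(j,t \right)} = 4 j t$
$F{\left(U,Q \right)} = Q U$
$f{\left(59,46 \right)} - F{\left(6 \left(-3\right) + b,38 \right)} = 4 \cdot 59 \cdot 46 - 38 \left(6 \left(-3\right) + 9\right) = 10856 - 38 \left(-18 + 9\right) = 10856 - 38 \left(-9\right) = 10856 - -342 = 10856 + 342 = 11198$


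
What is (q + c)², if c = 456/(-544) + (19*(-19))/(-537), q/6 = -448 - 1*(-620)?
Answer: 1419665669759401/1333418256 ≈ 1.0647e+6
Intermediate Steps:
q = 1032 (q = 6*(-448 - 1*(-620)) = 6*(-448 + 620) = 6*172 = 1032)
c = -6061/36516 (c = 456*(-1/544) - 361*(-1/537) = -57/68 + 361/537 = -6061/36516 ≈ -0.16598)
(q + c)² = (1032 - 6061/36516)² = (37678451/36516)² = 1419665669759401/1333418256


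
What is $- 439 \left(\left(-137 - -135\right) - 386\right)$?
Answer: $170332$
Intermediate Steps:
$- 439 \left(\left(-137 - -135\right) - 386\right) = - 439 \left(\left(-137 + 135\right) - 386\right) = - 439 \left(-2 - 386\right) = \left(-439\right) \left(-388\right) = 170332$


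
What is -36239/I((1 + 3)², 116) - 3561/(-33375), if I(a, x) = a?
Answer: -403139883/178000 ≈ -2264.8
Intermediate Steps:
-36239/I((1 + 3)², 116) - 3561/(-33375) = -36239/(1 + 3)² - 3561/(-33375) = -36239/(4²) - 3561*(-1/33375) = -36239/16 + 1187/11125 = -403139883/178000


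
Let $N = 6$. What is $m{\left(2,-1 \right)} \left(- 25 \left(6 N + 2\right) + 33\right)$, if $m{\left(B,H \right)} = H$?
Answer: $917$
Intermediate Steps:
$m{\left(2,-1 \right)} \left(- 25 \left(6 N + 2\right) + 33\right) = - (- 25 \left(6 \cdot 6 + 2\right) + 33) = - (- 25 \left(36 + 2\right) + 33) = - (\left(-25\right) 38 + 33) = - (-950 + 33) = \left(-1\right) \left(-917\right) = 917$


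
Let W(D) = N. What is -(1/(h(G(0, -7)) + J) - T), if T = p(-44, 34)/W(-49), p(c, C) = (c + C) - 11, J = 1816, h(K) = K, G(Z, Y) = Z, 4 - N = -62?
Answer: -6367/19976 ≈ -0.31873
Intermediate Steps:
N = 66 (N = 4 - 1*(-62) = 4 + 62 = 66)
W(D) = 66
p(c, C) = -11 + C + c (p(c, C) = (C + c) - 11 = -11 + C + c)
T = -7/22 (T = (-11 + 34 - 44)/66 = -21*1/66 = -7/22 ≈ -0.31818)
-(1/(h(G(0, -7)) + J) - T) = -(1/(0 + 1816) - 1*(-7/22)) = -(1/1816 + 7/22) = -1*6367/19976 = -6367/19976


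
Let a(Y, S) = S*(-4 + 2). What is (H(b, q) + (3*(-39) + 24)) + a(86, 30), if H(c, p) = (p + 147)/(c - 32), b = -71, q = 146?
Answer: -16052/103 ≈ -155.84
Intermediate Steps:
a(Y, S) = -2*S (a(Y, S) = S*(-2) = -2*S)
H(c, p) = (147 + p)/(-32 + c)
(H(b, q) + (3*(-39) + 24)) + a(86, 30) = ((147 + 146)/(-32 - 71) + (3*(-39) + 24)) - 2*30 = (293/(-103) + (-117 + 24)) - 60 = (-1/103*293 - 93) - 60 = (-293/103 - 93) - 60 = -9872/103 - 60 = -16052/103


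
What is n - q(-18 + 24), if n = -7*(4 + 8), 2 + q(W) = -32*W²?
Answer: 1070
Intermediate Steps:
q(W) = -2 - 32*W²
n = -84 (n = -7*12 = -84)
n - q(-18 + 24) = -84 - (-2 - 32*(-18 + 24)²) = -84 - (-2 - 32*6²) = -84 - (-2 - 32*36) = -84 - (-2 - 1152) = -84 - 1*(-1154) = -84 + 1154 = 1070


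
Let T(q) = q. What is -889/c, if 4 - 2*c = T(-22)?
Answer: -889/13 ≈ -68.385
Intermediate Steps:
c = 13 (c = 2 - ½*(-22) = 2 + 11 = 13)
-889/c = -889/13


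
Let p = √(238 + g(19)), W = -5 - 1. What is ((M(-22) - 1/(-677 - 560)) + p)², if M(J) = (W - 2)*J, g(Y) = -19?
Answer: 47734057380/1530169 + 435426*√219/1237 ≈ 36404.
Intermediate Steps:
W = -6
p = √219 (p = √(238 - 19) = √219 ≈ 14.799)
M(J) = -8*J (M(J) = (-6 - 2)*J = -8*J)
((M(-22) - 1/(-677 - 560)) + p)² = ((-8*(-22) - 1/(-677 - 560)) + √219)² = ((176 - 1/(-1237)) + √219)² = ((176 - 1*(-1/1237)) + √219)² = ((176 + 1/1237) + √219)² = (217713/1237 + √219)²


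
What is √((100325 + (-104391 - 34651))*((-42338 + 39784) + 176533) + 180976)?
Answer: I*√6735763967 ≈ 82072.0*I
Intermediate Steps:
√((100325 + (-104391 - 34651))*((-42338 + 39784) + 176533) + 180976) = √((100325 - 139042)*(-2554 + 176533) + 180976) = √(-38717*173979 + 180976) = √(-6735944943 + 180976) = √(-6735763967) = I*√6735763967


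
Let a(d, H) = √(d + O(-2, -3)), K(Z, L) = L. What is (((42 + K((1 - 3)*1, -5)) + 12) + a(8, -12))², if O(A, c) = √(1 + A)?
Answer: (49 + √(8 + I))² ≈ 2686.7 + 18.29*I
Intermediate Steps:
a(d, H) = √(I + d) (a(d, H) = √(d + √(1 - 2)) = √(d + √(-1)) = √(d + I) = √(I + d))
(((42 + K((1 - 3)*1, -5)) + 12) + a(8, -12))² = (((42 - 5) + 12) + √(I + 8))² = ((37 + 12) + √(8 + I))² = (49 + √(8 + I))²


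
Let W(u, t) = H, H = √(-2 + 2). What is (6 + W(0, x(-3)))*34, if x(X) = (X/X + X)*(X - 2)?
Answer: 204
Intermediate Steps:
x(X) = (1 + X)*(-2 + X)
H = 0 (H = √0 = 0)
W(u, t) = 0
(6 + W(0, x(-3)))*34 = (6 + 0)*34 = 6*34 = 204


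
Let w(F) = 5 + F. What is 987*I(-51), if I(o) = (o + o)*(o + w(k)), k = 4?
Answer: 4228308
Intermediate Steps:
I(o) = 2*o*(9 + o) (I(o) = (o + o)*(o + (5 + 4)) = (2*o)*(o + 9) = (2*o)*(9 + o) = 2*o*(9 + o))
987*I(-51) = 987*(2*(-51)*(9 - 51)) = 987*(2*(-51)*(-42)) = 987*4284 = 4228308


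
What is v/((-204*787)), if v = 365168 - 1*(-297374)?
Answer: -331271/80274 ≈ -4.1268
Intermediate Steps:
v = 662542 (v = 365168 + 297374 = 662542)
v/((-204*787)) = 662542/((-204*787)) = 662542/(-160548) = 662542*(-1/160548) = -331271/80274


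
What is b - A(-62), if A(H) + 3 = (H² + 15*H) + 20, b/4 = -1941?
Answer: -10695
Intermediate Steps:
b = -7764 (b = 4*(-1941) = -7764)
A(H) = 17 + H² + 15*H (A(H) = -3 + ((H² + 15*H) + 20) = -3 + (20 + H² + 15*H) = 17 + H² + 15*H)
b - A(-62) = -7764 - (17 + (-62)² + 15*(-62)) = -7764 - (17 + 3844 - 930) = -7764 - 1*2931 = -7764 - 2931 = -10695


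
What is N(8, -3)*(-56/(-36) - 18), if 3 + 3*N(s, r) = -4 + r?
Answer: 1480/27 ≈ 54.815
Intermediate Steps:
N(s, r) = -7/3 + r/3 (N(s, r) = -1 + (-4 + r)/3 = -1 + (-4/3 + r/3) = -7/3 + r/3)
N(8, -3)*(-56/(-36) - 18) = (-7/3 + (1/3)*(-3))*(-56/(-36) - 18) = (-7/3 - 1)*(-56*(-1/36) - 18) = -10*(14/9 - 18)/3 = -10/3*(-148/9) = 1480/27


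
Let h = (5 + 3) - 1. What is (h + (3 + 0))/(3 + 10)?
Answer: 10/13 ≈ 0.76923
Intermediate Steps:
h = 7 (h = 8 - 1 = 7)
(h + (3 + 0))/(3 + 10) = (7 + (3 + 0))/(3 + 10) = (7 + 3)/13 = (1/13)*10 = 10/13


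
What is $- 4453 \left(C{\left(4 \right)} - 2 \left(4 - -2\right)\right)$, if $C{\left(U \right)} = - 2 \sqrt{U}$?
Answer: $71248$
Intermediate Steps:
$- 4453 \left(C{\left(4 \right)} - 2 \left(4 - -2\right)\right) = - 4453 \left(- 2 \sqrt{4} - 2 \left(4 - -2\right)\right) = - 4453 \left(\left(-2\right) 2 - 2 \left(4 + 2\right)\right) = - 4453 \left(-4 - 12\right) = \left(-4453\right) \left(-16\right) = 71248$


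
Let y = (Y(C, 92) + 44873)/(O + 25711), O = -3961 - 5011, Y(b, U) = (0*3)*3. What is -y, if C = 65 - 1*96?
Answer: -44873/16739 ≈ -2.6807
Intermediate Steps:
C = -31 (C = 65 - 96 = -31)
Y(b, U) = 0 (Y(b, U) = 0*3 = 0)
O = -8972
y = 44873/16739 (y = (0 + 44873)/(-8972 + 25711) = 44873/16739 ≈ 2.6807)
-y = -1*44873/16739 = -44873/16739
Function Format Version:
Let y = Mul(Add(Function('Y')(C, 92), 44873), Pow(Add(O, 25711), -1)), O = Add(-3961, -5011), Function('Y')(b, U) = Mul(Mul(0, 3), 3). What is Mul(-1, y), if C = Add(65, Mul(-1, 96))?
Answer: Rational(-44873, 16739) ≈ -2.6807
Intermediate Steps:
C = -31 (C = Add(65, -96) = -31)
Function('Y')(b, U) = 0 (Function('Y')(b, U) = Mul(0, 3) = 0)
O = -8972
y = Rational(44873, 16739) (y = Mul(Add(0, 44873), Pow(Add(-8972, 25711), -1)) = Mul(44873, Pow(16739, -1)) = Mul(44873, Rational(1, 16739)) = Rational(44873, 16739) ≈ 2.6807)
Mul(-1, y) = Mul(-1, Rational(44873, 16739)) = Rational(-44873, 16739)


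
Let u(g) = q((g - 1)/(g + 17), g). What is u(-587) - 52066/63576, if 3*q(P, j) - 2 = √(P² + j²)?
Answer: -4841/31788 + √3109744829/285 ≈ 195.51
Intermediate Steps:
q(P, j) = ⅔ + √(P² + j²)/3
u(g) = ⅔ + √(g² + (-1 + g)²/(17 + g)²)/3 (u(g) = ⅔ + √(((g - 1)/(g + 17))² + g²)/3 = ⅔ + √(((-1 + g)/(17 + g))² + g²)/3 = ⅔ + √((-1 + g)²/(17 + g)² + g²)/3 = ⅔ + √(g² + (-1 + g)²/(17 + g)²)/3)
u(-587) - 52066/63576 = (⅔ + √((-587)² + (-1 - 587)²/(17 - 587)²)/3) - 52066/63576 = (⅔ + √(344569 + (-588)²/(-570)²)/3) - 52066*1/63576 = (⅔ + √(344569 + 345744*(1/324900))/3) - 26033/31788 = (⅔ + √(344569 + 9604/9025)/3) - 26033/31788 = (⅔ + √(3109744829/9025)/3) - 26033/31788 = (⅔ + (√3109744829/95)/3) - 26033/31788 = (⅔ + √3109744829/285) - 26033/31788 = -4841/31788 + √3109744829/285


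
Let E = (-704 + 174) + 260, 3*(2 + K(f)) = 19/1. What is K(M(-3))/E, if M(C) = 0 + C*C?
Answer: -13/810 ≈ -0.016049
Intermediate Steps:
M(C) = C² (M(C) = 0 + C² = C²)
K(f) = 13/3 (K(f) = -2 + (19/1)/3 = -2 + (19*1)/3 = -2 + (⅓)*19 = -2 + 19/3 = 13/3)
E = -270 (E = -530 + 260 = -270)
K(M(-3))/E = (13/3)/(-270) = -1/270*13/3 = -13/810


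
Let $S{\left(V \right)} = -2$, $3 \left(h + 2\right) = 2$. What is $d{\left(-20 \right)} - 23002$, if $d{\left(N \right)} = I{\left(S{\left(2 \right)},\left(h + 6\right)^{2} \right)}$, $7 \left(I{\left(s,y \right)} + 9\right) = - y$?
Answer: $- \frac{207127}{9} \approx -23014.0$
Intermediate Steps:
$h = - \frac{4}{3}$ ($h = -2 + \frac{1}{3} \cdot 2 = -2 + \frac{2}{3} = - \frac{4}{3} \approx -1.3333$)
$I{\left(s,y \right)} = -9 - \frac{y}{7}$ ($I{\left(s,y \right)} = -9 + \frac{\left(-1\right) y}{7} = -9 - \frac{y}{7}$)
$d{\left(N \right)} = - \frac{109}{9}$ ($d{\left(N \right)} = -9 - \frac{\left(- \frac{4}{3} + 6\right)^{2}}{7} = -9 - \frac{\left(\frac{14}{3}\right)^{2}}{7} = -9 - \frac{28}{9} = - \frac{109}{9}$)
$d{\left(-20 \right)} - 23002 = - \frac{109}{9} - 23002 = - \frac{207127}{9}$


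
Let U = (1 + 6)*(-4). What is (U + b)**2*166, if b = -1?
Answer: 139606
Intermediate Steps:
U = -28 (U = 7*(-4) = -28)
(U + b)**2*166 = (-28 - 1)**2*166 = (-29)**2*166 = 841*166 = 139606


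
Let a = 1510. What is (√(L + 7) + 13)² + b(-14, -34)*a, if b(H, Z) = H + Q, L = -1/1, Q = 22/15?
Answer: -56251/3 + 26*√6 ≈ -18687.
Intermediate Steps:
Q = 22/15 (Q = 22*(1/15) = 22/15 ≈ 1.4667)
L = -1 (L = -1*1 = -1)
b(H, Z) = 22/15 + H (b(H, Z) = H + 22/15 = 22/15 + H)
(√(L + 7) + 13)² + b(-14, -34)*a = (√(-1 + 7) + 13)² + (22/15 - 14)*1510 = (√6 + 13)² - 188/15*1510 = (13 + √6)² - 56776/3 = -56776/3 + (13 + √6)²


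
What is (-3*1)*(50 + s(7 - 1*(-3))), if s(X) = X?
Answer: -180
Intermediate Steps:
(-3*1)*(50 + s(7 - 1*(-3))) = (-3*1)*(50 + (7 - 1*(-3))) = -3*(50 + (7 + 3)) = -3*(50 + 10) = -3*60 = -180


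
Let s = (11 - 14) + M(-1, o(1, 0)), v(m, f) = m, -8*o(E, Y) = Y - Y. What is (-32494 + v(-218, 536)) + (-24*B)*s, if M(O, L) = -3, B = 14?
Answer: -30696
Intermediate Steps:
o(E, Y) = 0 (o(E, Y) = -(Y - Y)/8 = -⅛*0 = 0)
s = -6 (s = (11 - 14) - 3 = -3 - 3 = -6)
(-32494 + v(-218, 536)) + (-24*B)*s = (-32494 - 218) - 24*14*(-6) = -32712 - 336*(-6) = -32712 + 2016 = -30696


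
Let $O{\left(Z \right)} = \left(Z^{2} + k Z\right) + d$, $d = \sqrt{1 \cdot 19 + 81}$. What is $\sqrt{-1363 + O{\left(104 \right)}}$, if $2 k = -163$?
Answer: $\sqrt{987} \approx 31.417$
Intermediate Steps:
$k = - \frac{163}{2}$ ($k = \frac{1}{2} \left(-163\right) = - \frac{163}{2} \approx -81.5$)
$d = 10$ ($d = \sqrt{19 + 81} = \sqrt{100} = 10$)
$O{\left(Z \right)} = 10 + Z^{2} - \frac{163 Z}{2}$ ($O{\left(Z \right)} = \left(Z^{2} - \frac{163 Z}{2}\right) + 10 = 10 + Z^{2} - \frac{163 Z}{2}$)
$\sqrt{-1363 + O{\left(104 \right)}} = \sqrt{-1363 + \left(10 + 104^{2} - 8476\right)} = \sqrt{-1363 + \left(10 + 10816 - 8476\right)} = \sqrt{-1363 + 2350} = \sqrt{987}$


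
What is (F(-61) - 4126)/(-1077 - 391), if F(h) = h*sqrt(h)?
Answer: 2063/734 + 61*I*sqrt(61)/1468 ≈ 2.8106 + 0.32454*I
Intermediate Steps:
F(h) = h**(3/2)
(F(-61) - 4126)/(-1077 - 391) = ((-61)**(3/2) - 4126)/(-1077 - 391) = (-61*I*sqrt(61) - 4126)/(-1468) = (-4126 - 61*I*sqrt(61))*(-1/1468) = 2063/734 + 61*I*sqrt(61)/1468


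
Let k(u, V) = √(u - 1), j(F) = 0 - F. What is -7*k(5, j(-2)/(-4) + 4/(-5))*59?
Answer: -826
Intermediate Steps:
j(F) = -F
k(u, V) = √(-1 + u)
-7*k(5, j(-2)/(-4) + 4/(-5))*59 = -7*√(-1 + 5)*59 = -7*√4*59 = -7*2*59 = -14*59 = -826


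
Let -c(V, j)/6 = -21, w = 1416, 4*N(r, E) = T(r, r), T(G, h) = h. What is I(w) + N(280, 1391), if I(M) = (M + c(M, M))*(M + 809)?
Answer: 3431020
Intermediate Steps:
N(r, E) = r/4
c(V, j) = 126 (c(V, j) = -6*(-21) = 126)
I(M) = (126 + M)*(809 + M) (I(M) = (M + 126)*(M + 809) = (126 + M)*(809 + M))
I(w) + N(280, 1391) = (101934 + 1416**2 + 935*1416) + (1/4)*280 = (101934 + 2005056 + 1323960) + 70 = 3430950 + 70 = 3431020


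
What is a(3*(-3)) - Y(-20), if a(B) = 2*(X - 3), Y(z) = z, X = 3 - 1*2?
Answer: 16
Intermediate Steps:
X = 1 (X = 3 - 2 = 1)
a(B) = -4 (a(B) = 2*(1 - 3) = 2*(-2) = -4)
a(3*(-3)) - Y(-20) = -4 - 1*(-20) = -4 + 20 = 16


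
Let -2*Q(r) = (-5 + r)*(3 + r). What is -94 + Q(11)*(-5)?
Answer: 116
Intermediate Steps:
Q(r) = -(-5 + r)*(3 + r)/2
-94 + Q(11)*(-5) = -94 + (15/2 + 11 - ½*11²)*(-5) = -94 + (15/2 + 11 - ½*121)*(-5) = -94 + (15/2 + 11 - 121/2)*(-5) = -94 - 42*(-5) = -94 + 210 = 116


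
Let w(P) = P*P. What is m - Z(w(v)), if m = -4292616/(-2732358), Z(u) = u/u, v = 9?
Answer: 260043/455393 ≈ 0.57103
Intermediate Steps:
w(P) = P²
Z(u) = 1
m = 715436/455393 (m = -4292616*(-1/2732358) = 715436/455393 ≈ 1.5710)
m - Z(w(v)) = 715436/455393 - 1*1 = 715436/455393 - 1 = 260043/455393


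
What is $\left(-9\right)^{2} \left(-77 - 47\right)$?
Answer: $-10044$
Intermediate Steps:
$\left(-9\right)^{2} \left(-77 - 47\right) = 81 \left(-124\right) = -10044$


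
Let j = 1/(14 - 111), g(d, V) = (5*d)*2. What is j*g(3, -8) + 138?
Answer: 13356/97 ≈ 137.69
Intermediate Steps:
g(d, V) = 10*d
j = -1/97 (j = 1/(-97) = -1/97 ≈ -0.010309)
j*g(3, -8) + 138 = -10*3/97 + 138 = -1/97*30 + 138 = -30/97 + 138 = 13356/97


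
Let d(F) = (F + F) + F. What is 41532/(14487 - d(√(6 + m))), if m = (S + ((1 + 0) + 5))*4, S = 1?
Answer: 66852676/23319207 + 13844*√34/23319207 ≈ 2.8703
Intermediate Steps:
m = 28 (m = (1 + ((1 + 0) + 5))*4 = (1 + (1 + 5))*4 = (1 + 6)*4 = 7*4 = 28)
d(F) = 3*F (d(F) = 2*F + F = 3*F)
41532/(14487 - d(√(6 + m))) = 41532/(14487 - 3*√(6 + 28)) = 41532/(14487 - 3*√34)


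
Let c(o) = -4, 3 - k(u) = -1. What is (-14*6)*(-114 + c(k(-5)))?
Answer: 9912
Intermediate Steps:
k(u) = 4 (k(u) = 3 - 1*(-1) = 3 + 1 = 4)
(-14*6)*(-114 + c(k(-5))) = (-14*6)*(-114 - 4) = -84*(-118) = 9912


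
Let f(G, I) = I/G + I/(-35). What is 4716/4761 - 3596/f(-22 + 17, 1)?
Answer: 16646033/1058 ≈ 15733.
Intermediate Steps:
f(G, I) = -I/35 + I/G (f(G, I) = I/G + I*(-1/35) = I/G - I/35 = -I/35 + I/G)
4716/4761 - 3596/f(-22 + 17, 1) = 4716/4761 - 3596/(-1/35*1 + 1/(-22 + 17)) = 4716*(1/4761) - 3596/(-1/35 + 1/(-5)) = 524/529 - 3596/(-1/35 + 1*(-⅕)) = 524/529 - 3596/(-1/35 - ⅕) = 524/529 - 3596/(-8/35) = 524/529 - 3596*(-35/8) = 524/529 + 31465/2 = 16646033/1058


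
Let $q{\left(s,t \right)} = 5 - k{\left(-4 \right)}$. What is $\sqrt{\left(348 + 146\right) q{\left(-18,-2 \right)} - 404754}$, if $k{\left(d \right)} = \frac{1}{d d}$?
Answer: $\frac{37 i \sqrt{4702}}{4} \approx 634.28 i$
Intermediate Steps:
$k{\left(d \right)} = \frac{1}{d^{2}}$
$q{\left(s,t \right)} = \frac{79}{16}$ ($q{\left(s,t \right)} = 5 - \frac{1}{16} = \frac{79}{16}$)
$\sqrt{\left(348 + 146\right) q{\left(-18,-2 \right)} - 404754} = \sqrt{\left(348 + 146\right) \frac{79}{16} - 404754} = \sqrt{494 \cdot \frac{79}{16} - 404754} = \sqrt{\frac{19513}{8} - 404754} = \sqrt{- \frac{3218519}{8}} = \frac{37 i \sqrt{4702}}{4}$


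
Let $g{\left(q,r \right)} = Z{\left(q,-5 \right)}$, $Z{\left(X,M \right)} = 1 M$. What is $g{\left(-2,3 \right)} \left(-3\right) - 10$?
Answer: $5$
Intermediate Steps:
$Z{\left(X,M \right)} = M$
$g{\left(q,r \right)} = -5$
$g{\left(-2,3 \right)} \left(-3\right) - 10 = \left(-5\right) \left(-3\right) - 10 = 15 - 10 = 5$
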